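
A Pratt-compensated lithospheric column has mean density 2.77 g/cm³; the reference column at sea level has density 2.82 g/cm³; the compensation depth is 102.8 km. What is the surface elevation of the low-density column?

ρ_ref D = ρ (D + h) → h = D (ρ_ref − ρ)/ρ.
h = 102.8 km × (2.82 − 2.77)/2.77 = 1.86 km.

1.86 km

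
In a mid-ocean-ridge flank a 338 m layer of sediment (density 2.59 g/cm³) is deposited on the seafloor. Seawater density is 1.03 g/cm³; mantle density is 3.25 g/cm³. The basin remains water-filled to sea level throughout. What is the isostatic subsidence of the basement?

Submarine loading: the sediment displaces seawater, and the subsidence is in turn flooded, so s (ρ_m − ρ_w) = t (ρ_sed − ρ_w).
s = 338 m × (2.59 − 1.03) / (3.25 − 1.03) = 238 m.

238 m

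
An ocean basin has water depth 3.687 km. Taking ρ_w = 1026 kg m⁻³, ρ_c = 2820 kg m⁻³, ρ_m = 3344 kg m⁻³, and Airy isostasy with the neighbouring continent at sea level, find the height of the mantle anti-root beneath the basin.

12.6 km

In Airy isostatic equilibrium: replacing crust with seawater at the top is compensated by replacing crust with mantle at the base: d (ρ_c − ρ_w) = a (ρ_m − ρ_c).
a = d (ρ_c − ρ_w)/(ρ_m − ρ_c) = 3.687 km × 1794/524 = 12.6 km.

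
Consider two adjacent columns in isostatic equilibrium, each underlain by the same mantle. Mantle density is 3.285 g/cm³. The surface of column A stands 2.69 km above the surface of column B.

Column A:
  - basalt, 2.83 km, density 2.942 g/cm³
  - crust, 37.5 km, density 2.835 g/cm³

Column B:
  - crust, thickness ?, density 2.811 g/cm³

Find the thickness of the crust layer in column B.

19 km

Take the compensation level at the base of the deeper column (depth z_c below the surface of column A) and equate Σ ρ_i t_i down to z_c; mantle fills any gap and the z_c terms cancel.
Column A: 2.83×2.942 + 37.5×2.835 + (z_c − 40.33)×3.285
Column B: 2.69×0 + x×2.811 + (z_c − 2.69 − 0 − x)×3.285
The z_c×3.285 term appears on both sides and cancels. Collect the known terms of each column as K = Σ(ρt)_known − 3.285 × (depth of known layers): K_A = 114.63836 − 3.285×40.33 = −17.84569; K_B = 0 − 3.285×(2.69 + 0) = −8.83665.
Balance: K_A = K_B − x×(3.285 − 2.811), so x = (K_B − K_A)/(3.285 − 2.811) = 9.00904/0.474 = 19 km.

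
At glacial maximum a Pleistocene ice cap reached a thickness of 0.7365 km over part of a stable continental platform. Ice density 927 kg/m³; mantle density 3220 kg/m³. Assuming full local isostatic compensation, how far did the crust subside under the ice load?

For local isostatic compensation: the ice load ρ_ice t is balanced by mantle displaced below, ρ_m s.
s = t ρ_ice / ρ_m = 0.7365 km × 927/3220 = 0.212 km.

0.212 km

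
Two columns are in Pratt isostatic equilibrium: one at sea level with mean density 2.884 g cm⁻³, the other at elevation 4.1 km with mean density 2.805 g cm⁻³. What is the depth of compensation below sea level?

146 km

ρ_ref D = ρ (D + h) → D (ρ_ref − ρ) = ρ h.
D = ρ h/(ρ_ref − ρ) = 2.805 × 4.1 km/(2.884 − 2.805) = 146 km.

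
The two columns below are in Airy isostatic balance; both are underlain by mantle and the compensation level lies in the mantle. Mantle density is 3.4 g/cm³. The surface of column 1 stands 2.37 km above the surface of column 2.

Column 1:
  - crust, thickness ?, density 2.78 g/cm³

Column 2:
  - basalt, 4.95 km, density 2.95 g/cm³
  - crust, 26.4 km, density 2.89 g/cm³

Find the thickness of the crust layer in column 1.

38.3 km

Take the compensation level at the base of the deeper column (depth z_c below the surface of column 1) and equate Σ ρ_i t_i down to z_c; mantle fills any gap and the z_c terms cancel.
Column 1: x×2.78 + (z_c − 0 − x)×3.4
Column 2: 2.37×0 + 4.95×2.95 + 26.4×2.89 + (z_c − 2.37 − 31.35)×3.4
The z_c×3.4 term appears on both sides and cancels. Collect the known terms of each column as K = Σ(ρt)_known − 3.4 × (depth of known layers): K_1 = 0 − 3.4×0 = 0; K_2 = 90.8985 − 3.4×(2.37 + 31.35) = −23.7495.
Balance: K_1 − x×(3.4 − 2.78) = K_2, so x = (K_1 − K_2)/(3.4 − 2.78) = 23.7495/0.62 = 38.3 km.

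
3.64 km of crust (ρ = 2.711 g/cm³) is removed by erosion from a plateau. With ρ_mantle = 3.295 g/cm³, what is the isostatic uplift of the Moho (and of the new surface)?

Unloading: uplift u = e ρ_c/ρ_m = 3.64 km × 2.711/3.295 = 2.99 km.

2.99 km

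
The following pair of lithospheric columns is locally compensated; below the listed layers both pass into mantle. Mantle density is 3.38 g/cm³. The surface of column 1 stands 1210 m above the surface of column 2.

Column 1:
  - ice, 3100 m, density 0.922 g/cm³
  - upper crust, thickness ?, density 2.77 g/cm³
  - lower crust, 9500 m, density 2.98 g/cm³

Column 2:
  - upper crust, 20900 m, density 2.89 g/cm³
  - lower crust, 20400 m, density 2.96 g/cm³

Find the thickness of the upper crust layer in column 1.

Take the compensation level at the base of the deeper column (depth z_c below the surface of column 1) and equate Σ ρ_i t_i down to z_c; mantle fills any gap and the z_c terms cancel.
Column 1: 3100×0.922 + x×2.77 + 9500×2.98 + (z_c − 12600 − x)×3.38
Column 2: 1210×0 + 20900×2.89 + 20400×2.96 + (z_c − 1210 − 41300)×3.38
The z_c×3.38 term appears on both sides and cancels. Collect the known terms of each column as K = Σ(ρt)_known − 3.38 × (depth of known layers): K_1 = 31168.2 − 3.38×12600 = −11419.8; K_2 = 120785 − 3.38×(1210 + 41300) = −22898.8.
Balance: K_1 − x×(3.38 − 2.77) = K_2, so x = (K_1 − K_2)/(3.38 − 2.77) = 11479/0.61 = 18800 m.

18800 m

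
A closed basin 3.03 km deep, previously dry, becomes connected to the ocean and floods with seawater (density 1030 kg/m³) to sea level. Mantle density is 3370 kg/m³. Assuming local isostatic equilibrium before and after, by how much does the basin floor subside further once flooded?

After flooding the water column is d + s deep. Its weight must equal the weight of mantle displaced by the extra subsidence s: (d + s) ρ_w = s ρ_m.
s = d ρ_w / (ρ_m − ρ_w) = 3.03 km × 1030/(3370 − 1030) = 1.33 km.

1.33 km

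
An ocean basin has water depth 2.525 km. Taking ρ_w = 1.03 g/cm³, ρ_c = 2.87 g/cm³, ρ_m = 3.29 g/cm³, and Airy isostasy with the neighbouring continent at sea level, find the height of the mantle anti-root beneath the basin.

For local isostatic compensation: replacing crust with seawater at the top is compensated by replacing crust with mantle at the base: d (ρ_c − ρ_w) = a (ρ_m − ρ_c).
a = d (ρ_c − ρ_w)/(ρ_m − ρ_c) = 2.525 km × 1.84/0.42 = 11.1 km.

11.1 km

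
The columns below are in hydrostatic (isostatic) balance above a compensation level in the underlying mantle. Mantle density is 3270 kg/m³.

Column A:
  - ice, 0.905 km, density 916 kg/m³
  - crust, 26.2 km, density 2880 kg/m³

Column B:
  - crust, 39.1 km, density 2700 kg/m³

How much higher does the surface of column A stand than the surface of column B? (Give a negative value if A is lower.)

For any compensation level in the mantle, the mantle terms cancel and isostasy reduces to e = (Σt_A − Σt_B) − (Σ(ρt)_A − Σ(ρt)_B) / ρ_m.
Σt_A = 27.105 km; Σt_B = 39.1 km; Σ(ρt)_A = 76284.98; Σ(ρt)_B = 105570 (in km·kg/m³).
e = (27.105 − 39.1) − (76284.98 − 105570) / 3270 = −3.04 km.

−3.04 km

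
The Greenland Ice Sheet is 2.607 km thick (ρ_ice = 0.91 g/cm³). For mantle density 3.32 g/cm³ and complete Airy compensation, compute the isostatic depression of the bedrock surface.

0.715 km

Balancing pressure at the compensation depth: the ice load ρ_ice t is balanced by mantle displaced below, ρ_m s.
s = t ρ_ice / ρ_m = 2.607 km × 0.91/3.32 = 0.715 km.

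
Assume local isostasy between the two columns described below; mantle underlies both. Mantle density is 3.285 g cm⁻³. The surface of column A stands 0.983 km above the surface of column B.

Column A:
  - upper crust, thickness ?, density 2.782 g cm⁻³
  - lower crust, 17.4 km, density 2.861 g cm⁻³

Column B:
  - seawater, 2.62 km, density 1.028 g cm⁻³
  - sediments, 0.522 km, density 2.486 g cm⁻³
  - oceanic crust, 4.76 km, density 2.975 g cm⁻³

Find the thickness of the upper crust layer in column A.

7.27 km

Take the compensation level at the base of the deeper column (depth z_c below the surface of column A) and equate Σ ρ_i t_i down to z_c; mantle fills any gap and the z_c terms cancel.
Column A: x×2.782 + 17.4×2.861 + (z_c − 17.4 − x)×3.285
Column B: 0.983×0 + 2.62×1.028 + 0.522×2.486 + 4.76×2.975 + (z_c − 0.983 − 7.902)×3.285
The z_c×3.285 term appears on both sides and cancels. Collect the known terms of each column as K = Σ(ρt)_known − 3.285 × (depth of known layers): K_A = 49.7814 − 3.285×17.4 = −7.3776; K_B = 18.152052 − 3.285×(0.983 + 7.902) = −11.035173.
Balance: K_A − x×(3.285 − 2.782) = K_B, so x = (K_A − K_B)/(3.285 − 2.782) = 3.65757/0.503 = 7.27 km.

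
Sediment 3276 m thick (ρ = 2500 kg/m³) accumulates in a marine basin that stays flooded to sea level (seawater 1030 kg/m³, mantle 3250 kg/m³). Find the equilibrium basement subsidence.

2170 m

Submarine loading: the sediment displaces seawater, and the subsidence is in turn flooded, so s (ρ_m − ρ_w) = t (ρ_sed − ρ_w).
s = 3276 m × (2500 − 1030) / (3250 − 1030) = 2170 m.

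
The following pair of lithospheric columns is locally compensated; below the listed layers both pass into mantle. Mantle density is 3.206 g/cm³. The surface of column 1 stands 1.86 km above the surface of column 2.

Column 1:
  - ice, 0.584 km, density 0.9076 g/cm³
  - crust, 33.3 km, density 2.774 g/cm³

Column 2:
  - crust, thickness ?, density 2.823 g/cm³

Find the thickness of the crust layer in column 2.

25.5 km

Take the compensation level at the base of the deeper column (depth z_c below the surface of column 1) and equate Σ ρ_i t_i down to z_c; mantle fills any gap and the z_c terms cancel.
Column 1: 0.584×0.9076 + 33.3×2.774 + (z_c − 33.884)×3.206
Column 2: 1.86×0 + x×2.823 + (z_c − 1.86 − 0 − x)×3.206
The z_c×3.206 term appears on both sides and cancels. Collect the known terms of each column as K = Σ(ρt)_known − 3.206 × (depth of known layers): K_1 = 92.9042384 − 3.206×33.884 = −15.7278656; K_2 = 0 − 3.206×(1.86 + 0) = −5.96316.
Balance: K_1 = K_2 − x×(3.206 − 2.823), so x = (K_2 − K_1)/(3.206 − 2.823) = 9.76471/0.383 = 25.5 km.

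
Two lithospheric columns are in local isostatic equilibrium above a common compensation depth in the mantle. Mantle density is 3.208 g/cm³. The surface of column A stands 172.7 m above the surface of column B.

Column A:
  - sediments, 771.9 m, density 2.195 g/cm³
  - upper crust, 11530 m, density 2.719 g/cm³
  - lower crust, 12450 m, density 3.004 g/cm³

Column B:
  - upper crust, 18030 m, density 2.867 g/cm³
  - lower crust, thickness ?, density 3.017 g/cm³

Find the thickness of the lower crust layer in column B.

Take the compensation level at the base of the deeper column (depth z_c below the surface of column A) and equate Σ ρ_i t_i down to z_c; mantle fills any gap and the z_c terms cancel.
Column A: 771.9×2.195 + 11530×2.719 + 12450×3.004 + (z_c − 24751.9)×3.208
Column B: 172.7×0 + 18030×2.867 + x×3.017 + (z_c − 172.7 − 18030 − x)×3.208
The z_c×3.208 term appears on both sides and cancels. Collect the known terms of each column as K = Σ(ρt)_known − 3.208 × (depth of known layers): K_A = 70444.1905 − 3.208×24751.9 = −8959.9047; K_B = 51692.01 − 3.208×(172.7 + 18030) = −6702.2516.
Balance: K_A = K_B − x×(3.208 − 3.017), so x = (K_B − K_A)/(3.208 − 3.017) = 2257.65/0.191 = 11800 m.

11800 m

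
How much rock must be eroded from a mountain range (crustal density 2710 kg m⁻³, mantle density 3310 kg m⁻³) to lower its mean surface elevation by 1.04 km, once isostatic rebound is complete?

5.74 km

Net drop Δ = e − u = e − e ρ_c/ρ_m = e (ρ_m − ρ_c)/ρ_m.
e = Δ ρ_m/(ρ_m − ρ_c) = 1.04 km × 3310/600 = 5.74 km.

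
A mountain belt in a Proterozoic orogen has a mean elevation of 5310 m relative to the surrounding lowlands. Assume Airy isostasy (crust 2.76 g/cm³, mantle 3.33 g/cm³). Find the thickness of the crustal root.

25700 m

Balancing pressure at the compensation depth: the weight of the topography is balanced by the buoyancy of the root, ρ_c h = (ρ_m − ρ_c) r.
r = h · ρ_c / (ρ_m − ρ_c) = 5310 m × 2.76 / (3.33 − 2.76) = 25700 m.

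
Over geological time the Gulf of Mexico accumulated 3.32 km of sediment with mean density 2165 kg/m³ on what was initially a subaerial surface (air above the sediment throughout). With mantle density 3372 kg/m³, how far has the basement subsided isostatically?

2.13 km

Subaerial load: s = t ρ_sed / ρ_m = 3.32 km × 2165/3372 = 2.13 km.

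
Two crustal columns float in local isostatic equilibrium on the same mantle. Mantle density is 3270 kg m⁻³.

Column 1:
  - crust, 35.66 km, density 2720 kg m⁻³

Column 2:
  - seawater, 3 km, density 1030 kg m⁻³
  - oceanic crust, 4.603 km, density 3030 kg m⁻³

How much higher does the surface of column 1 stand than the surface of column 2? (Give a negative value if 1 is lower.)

For any compensation level in the mantle, the mantle terms cancel and isostasy reduces to e = (Σt_1 − Σt_2) − (Σ(ρt)_1 − Σ(ρt)_2) / ρ_m.
Σt_1 = 35.66 km; Σt_2 = 7.603 km; Σ(ρt)_1 = 96995.2; Σ(ρt)_2 = 17037.09 (in km·kg m⁻³).
e = (35.66 − 7.603) − (96995.2 − 17037.09) / 3270 = 3.6 km.

3.6 km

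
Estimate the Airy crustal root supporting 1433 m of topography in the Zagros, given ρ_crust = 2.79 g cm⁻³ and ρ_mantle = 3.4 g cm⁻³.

6550 m

In Airy isostatic equilibrium: the weight of the topography is balanced by the buoyancy of the root, ρ_c h = (ρ_m − ρ_c) r.
r = h · ρ_c / (ρ_m − ρ_c) = 1433 m × 2.79 / (3.4 − 2.79) = 6550 m.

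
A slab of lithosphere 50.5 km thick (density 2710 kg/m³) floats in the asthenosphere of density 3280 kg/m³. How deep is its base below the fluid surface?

41.7 km

Draft d = t ρ_obj/ρ_fluid = 50.5 km × 2710/3280 = 41.7 km.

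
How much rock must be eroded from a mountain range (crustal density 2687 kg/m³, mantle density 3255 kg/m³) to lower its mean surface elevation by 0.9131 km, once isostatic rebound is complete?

5.23 km

Net drop Δ = e − u = e − e ρ_c/ρ_m = e (ρ_m − ρ_c)/ρ_m.
e = Δ ρ_m/(ρ_m − ρ_c) = 0.9131 km × 3255/568 = 5.23 km.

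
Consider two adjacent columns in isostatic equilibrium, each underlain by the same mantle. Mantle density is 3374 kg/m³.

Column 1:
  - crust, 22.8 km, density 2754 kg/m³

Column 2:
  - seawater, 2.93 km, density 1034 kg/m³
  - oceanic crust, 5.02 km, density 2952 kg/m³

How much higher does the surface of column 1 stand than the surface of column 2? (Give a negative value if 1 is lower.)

For any compensation level in the mantle, the mantle terms cancel and isostasy reduces to e = (Σt_1 − Σt_2) − (Σ(ρt)_1 − Σ(ρt)_2) / ρ_m.
Σt_1 = 22.8 km; Σt_2 = 7.95 km; Σ(ρt)_1 = 62791.2; Σ(ρt)_2 = 17848.66 (in km·kg/m³).
e = (22.8 − 7.95) − (62791.2 − 17848.66) / 3374 = 1.53 km.

1.53 km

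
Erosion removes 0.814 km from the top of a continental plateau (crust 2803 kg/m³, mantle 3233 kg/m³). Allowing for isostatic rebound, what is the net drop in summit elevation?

Rebound u = e ρ_c/ρ_m = 0.814 km × 2803/3233 = 0.7057 km.
Net surface drop = e − u = 0.814 km − 0.7057 km = e (ρ_m − ρ_c)/ρ_m = 0.108 km.

0.108 km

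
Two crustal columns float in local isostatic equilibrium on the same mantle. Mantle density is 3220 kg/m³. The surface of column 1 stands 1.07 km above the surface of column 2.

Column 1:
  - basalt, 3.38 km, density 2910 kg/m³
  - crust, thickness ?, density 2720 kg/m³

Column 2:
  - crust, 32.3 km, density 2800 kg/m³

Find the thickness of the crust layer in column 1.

31.9 km

Take the compensation level at the base of the deeper column (depth z_c below the surface of column 1) and equate Σ ρ_i t_i down to z_c; mantle fills any gap and the z_c terms cancel.
Column 1: 3.38×2910 + x×2720 + (z_c − 3.38 − x)×3220
Column 2: 1.07×0 + 32.3×2800 + (z_c − 1.07 − 32.3)×3220
The z_c×3220 term appears on both sides and cancels. Collect the known terms of each column as K = Σ(ρt)_known − 3220 × (depth of known layers): K_1 = 9835.8 − 3220×3.38 = −1047.8; K_2 = 90440 − 3220×(1.07 + 32.3) = −17011.4.
Balance: K_1 − x×(3220 − 2720) = K_2, so x = (K_1 − K_2)/(3220 − 2720) = 15963.6/500 = 31.9 km.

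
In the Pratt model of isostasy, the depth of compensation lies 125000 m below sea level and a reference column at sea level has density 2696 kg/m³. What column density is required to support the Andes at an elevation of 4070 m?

2610 kg/m³

Pratt balance: ρ_ref D = ρ (D + h).
ρ = ρ_ref D/(D + h) = 2696 × 125000 m/(125000 m + 4070 m) = 2610 kg/m³.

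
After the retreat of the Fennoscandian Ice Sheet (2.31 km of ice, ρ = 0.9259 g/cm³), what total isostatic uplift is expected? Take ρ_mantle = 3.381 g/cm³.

0.633 km

Removing the load lets mantle flow back in; uplift u satisfies ρ_ice t = ρ_m u.
u = t ρ_ice/ρ_m = 2.31 km × 0.9259/3.381 = 0.633 km.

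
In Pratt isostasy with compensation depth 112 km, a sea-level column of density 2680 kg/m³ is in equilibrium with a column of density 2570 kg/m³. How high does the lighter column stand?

4.79 km

ρ_ref D = ρ (D + h) → h = D (ρ_ref − ρ)/ρ.
h = 112 km × (2680 − 2570)/2570 = 4.79 km.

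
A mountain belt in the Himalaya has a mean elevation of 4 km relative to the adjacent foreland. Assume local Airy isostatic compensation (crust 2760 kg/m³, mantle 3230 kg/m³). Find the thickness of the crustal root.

23.5 km

Equating mass per unit area of the two columns: the weight of the topography is balanced by the buoyancy of the root, ρ_c h = (ρ_m − ρ_c) r.
r = h · ρ_c / (ρ_m − ρ_c) = 4 km × 2760 / (3230 − 2760) = 23.5 km.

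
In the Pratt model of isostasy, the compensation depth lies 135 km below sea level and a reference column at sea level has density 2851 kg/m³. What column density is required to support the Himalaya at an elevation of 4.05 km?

Pratt balance: ρ_ref D = ρ (D + h).
ρ = ρ_ref D/(D + h) = 2851 × 135 km/(135 km + 4.05 km) = 2770 kg/m³.

2770 kg/m³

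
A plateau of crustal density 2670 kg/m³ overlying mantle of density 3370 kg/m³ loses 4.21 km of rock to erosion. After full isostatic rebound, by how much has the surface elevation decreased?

Rebound u = e ρ_c/ρ_m = 4.21 km × 2670/3370 = 3.336 km.
Net surface drop = e − u = 4.21 km − 3.336 km = e (ρ_m − ρ_c)/ρ_m = 0.874 km.

0.874 km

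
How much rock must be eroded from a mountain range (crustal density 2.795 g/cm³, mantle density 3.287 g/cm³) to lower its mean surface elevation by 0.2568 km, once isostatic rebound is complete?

1.72 km

Net drop Δ = e − u = e − e ρ_c/ρ_m = e (ρ_m − ρ_c)/ρ_m.
e = Δ ρ_m/(ρ_m − ρ_c) = 0.2568 km × 3.287/0.492 = 1.72 km.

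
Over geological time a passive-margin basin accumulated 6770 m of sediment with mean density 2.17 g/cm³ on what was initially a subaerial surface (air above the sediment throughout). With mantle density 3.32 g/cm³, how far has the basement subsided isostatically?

4420 m

Subaerial load: s = t ρ_sed / ρ_m = 6770 m × 2.17/3.32 = 4420 m.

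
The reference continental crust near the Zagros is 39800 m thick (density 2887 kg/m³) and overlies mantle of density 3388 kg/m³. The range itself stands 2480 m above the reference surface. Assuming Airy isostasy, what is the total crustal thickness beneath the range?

Root depth r = h ρ_c / (ρ_m − ρ_c) = 2480 m × 2887 / 501 = 14290 m.
Total thickness = T + h + r = 39800 m + 2480 m + 14290 m = 56600 m.

56600 m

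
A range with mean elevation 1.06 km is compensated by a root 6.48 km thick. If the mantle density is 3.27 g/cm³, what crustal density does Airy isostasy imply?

ρ_c h = (ρ_m − ρ_c) r → ρ_c (h + r) = ρ_m r → ρ_c = ρ_m r / (h + r).
ρ_c = 3.27 × 6.48 km / (1.06 km + 6.48 km) = 2.81 g/cm³.

2.81 g/cm³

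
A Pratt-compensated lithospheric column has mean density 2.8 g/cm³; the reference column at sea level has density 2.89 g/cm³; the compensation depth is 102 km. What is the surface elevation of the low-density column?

ρ_ref D = ρ (D + h) → h = D (ρ_ref − ρ)/ρ.
h = 102 km × (2.89 − 2.8)/2.8 = 3.28 km.

3.28 km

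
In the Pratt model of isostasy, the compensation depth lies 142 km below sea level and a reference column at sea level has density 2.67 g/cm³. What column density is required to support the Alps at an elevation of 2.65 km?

2.62 g/cm³

Pratt balance: ρ_ref D = ρ (D + h).
ρ = ρ_ref D/(D + h) = 2.67 × 142 km/(142 km + 2.65 km) = 2.62 g/cm³.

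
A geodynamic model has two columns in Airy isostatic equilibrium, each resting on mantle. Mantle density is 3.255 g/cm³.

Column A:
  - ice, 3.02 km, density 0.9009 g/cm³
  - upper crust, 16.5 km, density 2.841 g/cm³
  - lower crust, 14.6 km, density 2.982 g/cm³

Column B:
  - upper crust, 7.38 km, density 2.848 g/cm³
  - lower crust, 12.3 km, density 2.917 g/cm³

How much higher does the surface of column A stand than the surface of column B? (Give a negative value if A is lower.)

3.31 km

For any compensation level in the mantle, the mantle terms cancel and isostasy reduces to e = (Σt_A − Σt_B) − (Σ(ρt)_A − Σ(ρt)_B) / ρ_m.
Σt_A = 34.12 km; Σt_B = 19.68 km; Σ(ρt)_A = 93.134418; Σ(ρt)_B = 56.89734 (in km·g/cm³).
e = (34.12 − 19.68) − (93.134418 − 56.89734) / 3.255 = 3.31 km.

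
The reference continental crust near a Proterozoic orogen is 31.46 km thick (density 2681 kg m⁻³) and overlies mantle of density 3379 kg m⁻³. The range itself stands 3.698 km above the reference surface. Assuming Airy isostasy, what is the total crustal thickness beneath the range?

49.4 km

Root depth r = h ρ_c / (ρ_m − ρ_c) = 3.698 km × 2681 / 698 = 14.2 km.
Total thickness = T + h + r = 31.46 km + 3.698 km + 14.2 km = 49.4 km.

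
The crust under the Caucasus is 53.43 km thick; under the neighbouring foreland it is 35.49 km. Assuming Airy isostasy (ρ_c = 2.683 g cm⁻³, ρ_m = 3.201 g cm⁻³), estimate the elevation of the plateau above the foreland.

2.9 km

Excess crust Δ = 53.43 km − 35.49 km = 17.94 km, split between elevation h and root r with h + r = Δ.
Airy balance ρ_c h = (ρ_m − ρ_c) r gives r = h ρ_c/(ρ_m − ρ_c), so h (1 + ρ_c/(ρ_m − ρ_c)) = Δ, i.e. h = Δ (ρ_m − ρ_c)/ρ_m.
h = 17.94 km × 0.518/3.201 = 2.9 km.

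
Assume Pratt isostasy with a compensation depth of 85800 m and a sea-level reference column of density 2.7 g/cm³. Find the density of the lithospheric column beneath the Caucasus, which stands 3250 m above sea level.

2.6 g/cm³

Pratt balance: ρ_ref D = ρ (D + h).
ρ = ρ_ref D/(D + h) = 2.7 × 85800 m/(85800 m + 3250 m) = 2.6 g/cm³.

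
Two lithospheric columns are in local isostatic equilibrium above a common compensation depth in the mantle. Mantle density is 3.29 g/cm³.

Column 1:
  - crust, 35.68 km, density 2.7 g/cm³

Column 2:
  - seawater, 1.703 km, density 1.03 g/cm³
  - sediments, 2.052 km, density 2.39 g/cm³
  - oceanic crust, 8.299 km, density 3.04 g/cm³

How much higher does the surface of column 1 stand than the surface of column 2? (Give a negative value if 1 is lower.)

For any compensation level in the mantle, the mantle terms cancel and isostasy reduces to e = (Σt_1 − Σt_2) − (Σ(ρt)_1 − Σ(ρt)_2) / ρ_m.
Σt_1 = 35.68 km; Σt_2 = 12.054 km; Σ(ρt)_1 = 96.336; Σ(ρt)_2 = 31.88733 (in km·g/cm³).
e = (35.68 − 12.054) − (96.336 − 31.88733) / 3.29 = 4.04 km.

4.04 km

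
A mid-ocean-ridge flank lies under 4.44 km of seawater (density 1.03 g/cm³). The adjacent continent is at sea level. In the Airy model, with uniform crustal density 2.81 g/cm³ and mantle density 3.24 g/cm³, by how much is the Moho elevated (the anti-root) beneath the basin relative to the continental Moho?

18.4 km

In Airy isostatic equilibrium: replacing crust with seawater at the top is compensated by replacing crust with mantle at the base: d (ρ_c − ρ_w) = a (ρ_m − ρ_c).
a = d (ρ_c − ρ_w)/(ρ_m − ρ_c) = 4.44 km × 1.78/0.43 = 18.4 km.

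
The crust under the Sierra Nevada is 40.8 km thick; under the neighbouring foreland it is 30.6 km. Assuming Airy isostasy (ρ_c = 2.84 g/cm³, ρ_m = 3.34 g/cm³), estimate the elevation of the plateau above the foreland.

1.53 km

Excess crust Δ = 40.8 km − 30.6 km = 10.2 km, split between elevation h and root r with h + r = Δ.
Airy balance ρ_c h = (ρ_m − ρ_c) r gives r = h ρ_c/(ρ_m − ρ_c), so h (1 + ρ_c/(ρ_m − ρ_c)) = Δ, i.e. h = Δ (ρ_m − ρ_c)/ρ_m.
h = 10.2 km × 0.5/3.34 = 1.53 km.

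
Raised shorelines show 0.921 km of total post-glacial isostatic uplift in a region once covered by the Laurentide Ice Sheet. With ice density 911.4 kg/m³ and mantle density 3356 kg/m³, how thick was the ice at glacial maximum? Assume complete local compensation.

3.39 km

u = t ρ_ice/ρ_m → t = u ρ_m/ρ_ice = 0.921 km × 3356/911.4 = 3.39 km.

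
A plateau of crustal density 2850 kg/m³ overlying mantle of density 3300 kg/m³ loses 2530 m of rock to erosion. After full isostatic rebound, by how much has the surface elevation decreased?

345 m

Rebound u = e ρ_c/ρ_m = 2530 m × 2850/3300 = 2185 m.
Net surface drop = e − u = 2530 m − 2185 m = e (ρ_m − ρ_c)/ρ_m = 345 m.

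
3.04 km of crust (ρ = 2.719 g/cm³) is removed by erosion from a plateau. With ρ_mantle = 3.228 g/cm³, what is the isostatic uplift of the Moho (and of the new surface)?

Unloading: uplift u = e ρ_c/ρ_m = 3.04 km × 2.719/3.228 = 2.56 km.

2.56 km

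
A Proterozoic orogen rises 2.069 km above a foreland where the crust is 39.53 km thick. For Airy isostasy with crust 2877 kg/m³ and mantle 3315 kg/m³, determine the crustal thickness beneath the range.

55.2 km

Root depth r = h ρ_c / (ρ_m − ρ_c) = 2.069 km × 2877 / 438 = 13.59 km.
Total thickness = T + h + r = 39.53 km + 2.069 km + 13.59 km = 55.2 km.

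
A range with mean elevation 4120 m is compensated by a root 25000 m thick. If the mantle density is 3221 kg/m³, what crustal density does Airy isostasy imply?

ρ_c h = (ρ_m − ρ_c) r → ρ_c (h + r) = ρ_m r → ρ_c = ρ_m r / (h + r).
ρ_c = 3221 × 25000 m / (4120 m + 25000 m) = 2770 kg/m³.

2770 kg/m³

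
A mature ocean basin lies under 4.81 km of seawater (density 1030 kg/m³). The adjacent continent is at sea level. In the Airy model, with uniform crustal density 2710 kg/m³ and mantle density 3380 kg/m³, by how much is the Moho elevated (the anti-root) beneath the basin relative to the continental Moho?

12.1 km

For local isostatic compensation: replacing crust with seawater at the top is compensated by replacing crust with mantle at the base: d (ρ_c − ρ_w) = a (ρ_m − ρ_c).
a = d (ρ_c − ρ_w)/(ρ_m − ρ_c) = 4.81 km × 1680/670 = 12.1 km.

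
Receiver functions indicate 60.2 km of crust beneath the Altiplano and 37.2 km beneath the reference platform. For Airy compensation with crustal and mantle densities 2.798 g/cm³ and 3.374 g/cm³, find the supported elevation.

3.93 km

Excess crust Δ = 60.2 km − 37.2 km = 23 km, split between elevation h and root r with h + r = Δ.
Airy balance ρ_c h = (ρ_m − ρ_c) r gives r = h ρ_c/(ρ_m − ρ_c), so h (1 + ρ_c/(ρ_m − ρ_c)) = Δ, i.e. h = Δ (ρ_m − ρ_c)/ρ_m.
h = 23 km × 0.576/3.374 = 3.93 km.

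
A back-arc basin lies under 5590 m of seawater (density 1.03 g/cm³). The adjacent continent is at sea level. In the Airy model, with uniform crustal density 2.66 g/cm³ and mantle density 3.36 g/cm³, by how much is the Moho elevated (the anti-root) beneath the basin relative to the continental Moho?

13000 m

In Airy isostatic equilibrium: replacing crust with seawater at the top is compensated by replacing crust with mantle at the base: d (ρ_c − ρ_w) = a (ρ_m − ρ_c).
a = d (ρ_c − ρ_w)/(ρ_m − ρ_c) = 5590 m × 1.63/0.7 = 13000 m.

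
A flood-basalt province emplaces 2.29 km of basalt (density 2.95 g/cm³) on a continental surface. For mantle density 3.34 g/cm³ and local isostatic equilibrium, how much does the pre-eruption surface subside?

2.02 km

Subaerial loading: s = t ρ_load / ρ_m.
s = 2.29 km × 2.95/3.34 = 2.02 km.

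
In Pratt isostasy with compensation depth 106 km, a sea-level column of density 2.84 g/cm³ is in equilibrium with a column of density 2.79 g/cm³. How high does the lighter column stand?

ρ_ref D = ρ (D + h) → h = D (ρ_ref − ρ)/ρ.
h = 106 km × (2.84 − 2.79)/2.79 = 1.9 km.

1.9 km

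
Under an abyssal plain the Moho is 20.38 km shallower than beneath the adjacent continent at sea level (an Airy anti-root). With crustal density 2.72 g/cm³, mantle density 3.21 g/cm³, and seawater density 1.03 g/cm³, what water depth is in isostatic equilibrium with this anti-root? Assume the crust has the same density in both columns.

Replacing a thickness d of crust by seawater at the top must be balanced by replacing crust with mantle at the base: d (ρ_c − ρ_w) = a (ρ_m − ρ_c).
d = a (ρ_m − ρ_c)/(ρ_c − ρ_w) = 20.38 km × 0.49/1.69 = 5.91 km.

5.91 km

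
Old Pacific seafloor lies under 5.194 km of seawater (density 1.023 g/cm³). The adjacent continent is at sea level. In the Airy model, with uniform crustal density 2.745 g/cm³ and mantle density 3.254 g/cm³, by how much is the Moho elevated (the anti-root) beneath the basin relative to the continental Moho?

17.6 km

Isostatic balance requires: replacing crust with seawater at the top is compensated by replacing crust with mantle at the base: d (ρ_c − ρ_w) = a (ρ_m − ρ_c).
a = d (ρ_c − ρ_w)/(ρ_m − ρ_c) = 5.194 km × 1.722/0.509 = 17.6 km.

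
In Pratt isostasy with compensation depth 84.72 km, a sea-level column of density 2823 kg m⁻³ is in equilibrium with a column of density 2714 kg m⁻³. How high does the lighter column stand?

ρ_ref D = ρ (D + h) → h = D (ρ_ref − ρ)/ρ.
h = 84.72 km × (2823 − 2714)/2714 = 3.4 km.

3.4 km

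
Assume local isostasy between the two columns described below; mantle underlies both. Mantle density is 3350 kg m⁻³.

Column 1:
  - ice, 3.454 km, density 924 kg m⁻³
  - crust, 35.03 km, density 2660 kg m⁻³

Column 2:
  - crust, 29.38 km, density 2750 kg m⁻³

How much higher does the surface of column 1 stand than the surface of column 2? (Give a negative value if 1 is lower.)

4.45 km

For any compensation level in the mantle, the mantle terms cancel and isostasy reduces to e = (Σt_1 − Σt_2) − (Σ(ρt)_1 − Σ(ρt)_2) / ρ_m.
Σt_1 = 38.484 km; Σt_2 = 29.38 km; Σ(ρt)_1 = 96371.296; Σ(ρt)_2 = 80795 (in km·kg m⁻³).
e = (38.484 − 29.38) − (96371.296 − 80795) / 3350 = 4.45 km.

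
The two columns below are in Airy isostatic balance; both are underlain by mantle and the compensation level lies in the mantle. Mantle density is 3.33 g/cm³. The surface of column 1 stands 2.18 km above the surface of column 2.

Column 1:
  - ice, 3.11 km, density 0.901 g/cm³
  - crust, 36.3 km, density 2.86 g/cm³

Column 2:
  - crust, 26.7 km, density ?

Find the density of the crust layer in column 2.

2.68 g/cm³

Take the compensation level at the base of the deeper column (depth z_c below the surface of column 1) and equate Σ ρ_i t_i down to z_c; mantle fills any gap and the z_c terms cancel.
Column 1: 3.11×0.901 + 36.3×2.86 + (z_c − 39.41)×3.33
Column 2: 2.18×0 + 26.7×ρ + (z_c − 2.18 − 26.7)×3.33
The z_c×3.33 term appears on both sides and cancels. Collect the known terms of each column as K = Σ(ρt)_known − 3.33 × (depth of known layers): K_1 = 106.62011 − 3.33×39.41 = −24.61519; K_2 = 0 − 3.33×(2.18 + 26.7) = −96.1704.
Balance: K_1 = K_2 + 26.7×ρ, so ρ = (K_1 − K_2)/26.7 = 71.5552/26.7 = 2.68 g/cm³.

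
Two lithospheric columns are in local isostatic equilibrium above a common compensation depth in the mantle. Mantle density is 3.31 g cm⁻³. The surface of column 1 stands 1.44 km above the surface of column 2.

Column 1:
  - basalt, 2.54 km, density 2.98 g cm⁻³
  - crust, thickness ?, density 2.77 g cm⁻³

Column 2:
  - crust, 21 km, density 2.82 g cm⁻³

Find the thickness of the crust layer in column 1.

Take the compensation level at the base of the deeper column (depth z_c below the surface of column 1) and equate Σ ρ_i t_i down to z_c; mantle fills any gap and the z_c terms cancel.
Column 1: 2.54×2.98 + x×2.77 + (z_c − 2.54 − x)×3.31
Column 2: 1.44×0 + 21×2.82 + (z_c − 1.44 − 21)×3.31
The z_c×3.31 term appears on both sides and cancels. Collect the known terms of each column as K = Σ(ρt)_known − 3.31 × (depth of known layers): K_1 = 7.5692 − 3.31×2.54 = −0.8382; K_2 = 59.22 − 3.31×(1.44 + 21) = −15.0564.
Balance: K_1 − x×(3.31 − 2.77) = K_2, so x = (K_1 − K_2)/(3.31 − 2.77) = 14.2182/0.54 = 26.3 km.

26.3 km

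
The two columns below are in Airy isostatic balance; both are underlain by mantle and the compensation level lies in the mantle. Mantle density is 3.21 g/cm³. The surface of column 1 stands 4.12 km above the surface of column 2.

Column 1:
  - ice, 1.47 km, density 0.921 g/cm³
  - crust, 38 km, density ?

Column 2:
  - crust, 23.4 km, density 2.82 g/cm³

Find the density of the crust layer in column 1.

Take the compensation level at the base of the deeper column (depth z_c below the surface of column 1) and equate Σ ρ_i t_i down to z_c; mantle fills any gap and the z_c terms cancel.
Column 1: 1.47×0.921 + 38×ρ + (z_c − 39.47)×3.21
Column 2: 4.12×0 + 23.4×2.82 + (z_c − 4.12 − 23.4)×3.21
The z_c×3.21 term appears on both sides and cancels. Collect the known terms of each column as K = Σ(ρt)_known − 3.21 × (depth of known layers): K_1 = 1.35387 − 3.21×39.47 = −125.34483; K_2 = 65.988 − 3.21×(4.12 + 23.4) = −22.3512.
Balance: K_1 + 38×ρ = K_2, so ρ = (K_2 − K_1)/38 = 102.994/38 = 2.71 g/cm³.

2.71 g/cm³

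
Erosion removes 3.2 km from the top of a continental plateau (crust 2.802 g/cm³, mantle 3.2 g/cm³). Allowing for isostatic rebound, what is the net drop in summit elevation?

Rebound u = e ρ_c/ρ_m = 3.2 km × 2.802/3.2 = 2.802 km.
Net surface drop = e − u = 3.2 km − 2.802 km = e (ρ_m − ρ_c)/ρ_m = 0.398 km.

0.398 km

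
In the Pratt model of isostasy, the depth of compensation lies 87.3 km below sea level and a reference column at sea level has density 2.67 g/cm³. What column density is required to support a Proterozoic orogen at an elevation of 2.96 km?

2.58 g/cm³

Pratt balance: ρ_ref D = ρ (D + h).
ρ = ρ_ref D/(D + h) = 2.67 × 87.3 km/(87.3 km + 2.96 km) = 2.58 g/cm³.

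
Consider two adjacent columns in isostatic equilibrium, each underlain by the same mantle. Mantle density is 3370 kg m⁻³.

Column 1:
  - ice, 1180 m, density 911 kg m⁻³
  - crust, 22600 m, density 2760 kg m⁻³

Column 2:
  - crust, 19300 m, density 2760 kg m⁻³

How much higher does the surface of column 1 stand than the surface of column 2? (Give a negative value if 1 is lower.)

For any compensation level in the mantle, the mantle terms cancel and isostasy reduces to e = (Σt_1 − Σt_2) − (Σ(ρt)_1 − Σ(ρt)_2) / ρ_m.
Σt_1 = 23780 m; Σt_2 = 19300 m; Σ(ρt)_1 = 63450980; Σ(ρt)_2 = 53268000 (in m·kg m⁻³).
e = (23780 − 19300) − (63450980 − 53268000) / 3370 = 1460 m.

1460 m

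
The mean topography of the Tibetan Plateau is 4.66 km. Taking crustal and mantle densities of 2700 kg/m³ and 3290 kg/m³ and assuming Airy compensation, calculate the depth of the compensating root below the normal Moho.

21.3 km

Balancing pressure at the compensation depth: the weight of the topography is balanced by the buoyancy of the root, ρ_c h = (ρ_m − ρ_c) r.
r = h · ρ_c / (ρ_m − ρ_c) = 4.66 km × 2700 / (3290 − 2700) = 21.3 km.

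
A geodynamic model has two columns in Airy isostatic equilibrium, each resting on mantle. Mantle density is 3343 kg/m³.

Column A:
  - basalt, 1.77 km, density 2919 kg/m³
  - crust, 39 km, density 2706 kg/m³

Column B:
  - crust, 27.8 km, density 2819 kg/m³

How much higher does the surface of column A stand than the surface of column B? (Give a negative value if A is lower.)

For any compensation level in the mantle, the mantle terms cancel and isostasy reduces to e = (Σt_A − Σt_B) − (Σ(ρt)_A − Σ(ρt)_B) / ρ_m.
Σt_A = 40.77 km; Σt_B = 27.8 km; Σ(ρt)_A = 110700.63; Σ(ρt)_B = 78368.2 (in km·kg/m³).
e = (40.77 − 27.8) − (110700.63 − 78368.2) / 3343 = 3.3 km.

3.3 km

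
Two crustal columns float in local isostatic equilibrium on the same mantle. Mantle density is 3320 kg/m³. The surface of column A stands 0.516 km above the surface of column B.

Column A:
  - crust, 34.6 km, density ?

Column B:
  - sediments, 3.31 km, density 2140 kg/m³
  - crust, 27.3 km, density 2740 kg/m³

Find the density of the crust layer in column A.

Take the compensation level at the base of the deeper column (depth z_c below the surface of column A) and equate Σ ρ_i t_i down to z_c; mantle fills any gap and the z_c terms cancel.
Column A: 34.6×ρ + (z_c − 34.6)×3320
Column B: 0.516×0 + 3.31×2140 + 27.3×2740 + (z_c − 0.516 − 30.61)×3320
The z_c×3320 term appears on both sides and cancels. Collect the known terms of each column as K = Σ(ρt)_known − 3320 × (depth of known layers): K_A = 0 − 3320×34.6 = −114872; K_B = 81885.4 − 3320×(0.516 + 30.61) = −21452.92.
Balance: K_A + 34.6×ρ = K_B, so ρ = (K_B − K_A)/34.6 = 93419.1/34.6 = 2700 kg/m³.

2700 kg/m³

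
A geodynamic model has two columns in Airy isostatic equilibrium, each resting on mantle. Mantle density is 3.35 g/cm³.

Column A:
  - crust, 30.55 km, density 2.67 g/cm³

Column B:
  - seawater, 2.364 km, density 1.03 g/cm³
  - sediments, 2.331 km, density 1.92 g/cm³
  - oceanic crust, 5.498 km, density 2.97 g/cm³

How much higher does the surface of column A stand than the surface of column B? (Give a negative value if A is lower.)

For any compensation level in the mantle, the mantle terms cancel and isostasy reduces to e = (Σt_A − Σt_B) − (Σ(ρt)_A − Σ(ρt)_B) / ρ_m.
Σt_A = 30.55 km; Σt_B = 10.193 km; Σ(ρt)_A = 81.5685; Σ(ρt)_B = 23.2395 (in km·g/cm³).
e = (30.55 − 10.193) − (81.5685 − 23.2395) / 3.35 = 2.95 km.

2.95 km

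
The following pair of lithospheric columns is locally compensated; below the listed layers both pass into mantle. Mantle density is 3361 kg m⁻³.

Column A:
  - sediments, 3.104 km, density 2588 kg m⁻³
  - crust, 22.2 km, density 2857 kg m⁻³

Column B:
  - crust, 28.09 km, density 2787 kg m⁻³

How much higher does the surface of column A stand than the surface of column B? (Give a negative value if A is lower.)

For any compensation level in the mantle, the mantle terms cancel and isostasy reduces to e = (Σt_A − Σt_B) − (Σ(ρt)_A − Σ(ρt)_B) / ρ_m.
Σt_A = 25.304 km; Σt_B = 28.09 km; Σ(ρt)_A = 71458.552; Σ(ρt)_B = 78286.83 (in km·kg m⁻³).
e = (25.304 − 28.09) − (71458.552 − 78286.83) / 3361 = −0.754 km.

−0.754 km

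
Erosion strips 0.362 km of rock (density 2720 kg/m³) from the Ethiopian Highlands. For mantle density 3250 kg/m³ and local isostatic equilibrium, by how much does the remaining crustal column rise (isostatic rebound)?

0.303 km

Unloading: uplift u = e ρ_c/ρ_m = 0.362 km × 2720/3250 = 0.303 km.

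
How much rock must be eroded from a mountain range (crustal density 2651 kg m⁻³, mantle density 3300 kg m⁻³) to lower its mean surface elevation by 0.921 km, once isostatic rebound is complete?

4.68 km

Net drop Δ = e − u = e − e ρ_c/ρ_m = e (ρ_m − ρ_c)/ρ_m.
e = Δ ρ_m/(ρ_m − ρ_c) = 0.921 km × 3300/649 = 4.68 km.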